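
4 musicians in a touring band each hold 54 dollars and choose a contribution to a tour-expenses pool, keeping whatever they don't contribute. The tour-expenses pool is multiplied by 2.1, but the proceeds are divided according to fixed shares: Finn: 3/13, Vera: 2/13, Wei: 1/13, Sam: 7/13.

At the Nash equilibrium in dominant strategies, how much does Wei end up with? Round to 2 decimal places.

62.72 dollars

A player with share s gets back 2.1·s per unit contributed, so full contribution is dominant for anyone with s > 1/2.1 = 0.4762 and zero contribution is dominant for anyone below.
Sam alone (share 7/13) is above the threshold, contributing 54; the remaining 3 contribute 0. Total contributed: 54.
Wei keeps 54 and receives 2.1 × 54 × 1/13 = 8.72 from the tour-expenses pool, for a payoff of 62.72.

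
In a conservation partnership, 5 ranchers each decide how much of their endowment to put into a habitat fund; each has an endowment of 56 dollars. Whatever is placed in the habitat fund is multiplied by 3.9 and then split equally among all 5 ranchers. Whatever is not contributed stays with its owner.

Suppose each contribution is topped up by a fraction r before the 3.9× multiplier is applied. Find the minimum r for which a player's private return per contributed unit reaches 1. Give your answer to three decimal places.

With matching at rate r, one contributed unit becomes (1 + r) in the habitat fund and returns 3.9 × (1 + r) / 5 to the contributor.
Setting this equal to 1: 1 + r = 5/3.9 = 1.2821.
So the minimum matching rate is r = 1.2821 − 1 = 0.282.

0.282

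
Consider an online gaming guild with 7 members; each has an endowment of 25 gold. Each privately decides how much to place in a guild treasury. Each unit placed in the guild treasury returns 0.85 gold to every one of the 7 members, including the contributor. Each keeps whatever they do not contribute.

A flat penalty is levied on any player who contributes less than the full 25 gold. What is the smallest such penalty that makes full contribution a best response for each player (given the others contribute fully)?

Given the others contribute fully, the best deviation is to contribute 0 (any partial contribution still incurs the fine and gives up units whose private return 0.85 is below 1).
Deviating from 25 to 0 saves 25 gold but forfeits the deviator's share of the drop in the guild treasury: 0.85 × 25 = 21.25.
So the deviation gain is 25 − 21.25 = 3.75, and the fine must be at least 3.75 gold to wipe it out.

3.75 gold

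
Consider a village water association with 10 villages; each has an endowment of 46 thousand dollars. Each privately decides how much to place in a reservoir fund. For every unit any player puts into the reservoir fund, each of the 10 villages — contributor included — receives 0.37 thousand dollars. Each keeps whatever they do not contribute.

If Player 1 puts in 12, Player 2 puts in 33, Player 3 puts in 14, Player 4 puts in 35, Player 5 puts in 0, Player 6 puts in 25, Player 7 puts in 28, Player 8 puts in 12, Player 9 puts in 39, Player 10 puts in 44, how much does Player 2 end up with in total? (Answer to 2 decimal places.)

Total contributed: 12 + 33 + 14 + 35 + 0 + 25 + 28 + 12 + 39 + 44 = 242.
Each receives 0.37 × 242 = 89.54 from the reservoir fund.
Player 2 keeps 46 − 33 = 13, so Player 2's payoff is 13 + 89.54 = 102.54.

102.54 thousand dollars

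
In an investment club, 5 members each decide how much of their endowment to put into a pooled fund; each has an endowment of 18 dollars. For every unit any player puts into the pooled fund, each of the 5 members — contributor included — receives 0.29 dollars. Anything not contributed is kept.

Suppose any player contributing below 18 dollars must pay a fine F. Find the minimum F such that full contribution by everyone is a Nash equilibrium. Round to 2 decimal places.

Given the others contribute fully, the best deviation is to contribute 0 (any partial contribution still incurs the fine and gives up units whose private return 0.29 is below 1).
Deviating from 18 to 0 saves 18 dollars but forfeits the deviator's share of the drop in the pooled fund: 0.29 × 18 = 5.22.
So the deviation gain is 18 − 5.22 = 12.78, and the fine must be at least 12.78 dollars to wipe it out.

12.78 dollars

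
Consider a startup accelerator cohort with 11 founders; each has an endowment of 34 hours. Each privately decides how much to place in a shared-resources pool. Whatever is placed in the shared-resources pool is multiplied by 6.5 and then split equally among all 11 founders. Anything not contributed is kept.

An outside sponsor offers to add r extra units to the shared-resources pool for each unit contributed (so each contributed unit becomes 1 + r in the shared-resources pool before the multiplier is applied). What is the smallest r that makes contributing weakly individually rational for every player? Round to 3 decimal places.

0.692

With matching at rate r, one contributed unit becomes (1 + r) in the shared-resources pool and returns 6.5 × (1 + r) / 11 to the contributor.
Setting this equal to 1: 1 + r = 11/6.5 = 1.6923.
So the minimum matching rate is r = 1.6923 − 1 = 0.692.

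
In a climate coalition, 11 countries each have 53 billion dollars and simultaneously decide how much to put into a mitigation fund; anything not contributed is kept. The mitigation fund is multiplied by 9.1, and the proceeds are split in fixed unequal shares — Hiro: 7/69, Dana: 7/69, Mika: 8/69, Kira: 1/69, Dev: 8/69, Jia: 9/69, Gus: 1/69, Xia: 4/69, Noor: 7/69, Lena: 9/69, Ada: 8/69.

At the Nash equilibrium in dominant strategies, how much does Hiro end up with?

297.64 billion dollars

Player j's private return per contributed unit is 9.1 × (j's share). Contributing is weakly dominant for j when that share is at least 1/9.1 = 0.1099, and contributing 0 is dominant otherwise.
The shares above 0.1099 belong to Mika, Dev, Jia, Lena and Ada, contributing 53 each; the remaining 6 contribute 0. Total contributed: 265.
Hiro keeps 53 and receives 9.1 × 265 × 7/69 = 244.64 from the mitigation fund, for a payoff of 297.64.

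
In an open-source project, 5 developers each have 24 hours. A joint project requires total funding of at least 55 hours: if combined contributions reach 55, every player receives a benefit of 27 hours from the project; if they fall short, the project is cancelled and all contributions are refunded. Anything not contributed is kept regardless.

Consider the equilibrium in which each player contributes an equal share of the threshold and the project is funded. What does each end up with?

Equal share of the threshold: 55/5 = 11.
At this profile no one gains by cutting their contribution: any cut drops the total below 55, the project is cancelled, contributions are refunded, and the deviator ends with 24, which is less than 24 − 11 + 27 = 40. Contributing more than 11 just wastes the excess. So contributing exactly 11 is a best response.
Each player's payoff: 24 − 11 + 27 = 40.

40 hours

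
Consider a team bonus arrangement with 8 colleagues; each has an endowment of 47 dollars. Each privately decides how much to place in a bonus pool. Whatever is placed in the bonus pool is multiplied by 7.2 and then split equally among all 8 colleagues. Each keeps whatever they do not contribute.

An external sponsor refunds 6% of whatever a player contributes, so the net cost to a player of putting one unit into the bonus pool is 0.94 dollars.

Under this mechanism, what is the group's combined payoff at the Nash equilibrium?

376.00 dollars

The effective private return is (7.2/8) / 0.94 = 0.9574, which is still under 1, so the mechanism doesn't change anyone's dominant strategy: zero contribution.
Everyone keeps their endowment and the group total is 8 × 47 = 376.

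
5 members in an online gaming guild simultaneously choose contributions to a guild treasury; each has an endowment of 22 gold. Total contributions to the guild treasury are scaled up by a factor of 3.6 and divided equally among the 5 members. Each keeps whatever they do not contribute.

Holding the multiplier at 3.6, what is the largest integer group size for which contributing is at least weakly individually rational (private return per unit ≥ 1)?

Private return per unit is 3.6/(group size), which is ≥ 1 whenever the group size is ≤ 3.6.
The largest such integer is 3.

3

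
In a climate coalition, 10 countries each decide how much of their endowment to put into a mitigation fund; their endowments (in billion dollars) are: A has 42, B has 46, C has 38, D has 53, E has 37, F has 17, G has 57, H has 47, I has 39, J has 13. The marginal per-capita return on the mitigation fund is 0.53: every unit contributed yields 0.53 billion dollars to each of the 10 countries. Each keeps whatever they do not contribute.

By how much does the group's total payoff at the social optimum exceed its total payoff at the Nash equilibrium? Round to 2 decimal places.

The private return per contributed unit is 0.53 < 1 for everyone, so the Nash equilibrium is zero contribution and the group total is Σ E_j = 42 + 46 + 38 + 53 + 37 + 17 + 57 + 47 + 39 + 13 = 389.
Each contributed unit returns 5.300 to the group, so the social optimum is full contribution by everyone: group total = 5.300 × 389 = 2061.70.
Efficiency loss = (5.300 − 1) × 389 = 1672.70.

1672.70 billion dollars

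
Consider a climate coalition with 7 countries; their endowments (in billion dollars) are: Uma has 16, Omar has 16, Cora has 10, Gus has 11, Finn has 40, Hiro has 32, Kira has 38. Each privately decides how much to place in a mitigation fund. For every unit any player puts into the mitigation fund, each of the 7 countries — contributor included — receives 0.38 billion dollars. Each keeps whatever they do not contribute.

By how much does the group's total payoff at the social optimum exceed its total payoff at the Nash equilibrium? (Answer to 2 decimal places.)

270.58 billion dollars

The private return per contributed unit is 0.38 < 1 for everyone, so the Nash equilibrium is zero contribution and the group total is Σ E_j = 16 + 16 + 10 + 11 + 40 + 32 + 38 = 163.
Each contributed unit returns 2.660 to the group, so the social optimum is full contribution by everyone: group total = 2.660 × 163 = 433.58.
Efficiency loss = (2.660 − 1) × 163 = 270.58.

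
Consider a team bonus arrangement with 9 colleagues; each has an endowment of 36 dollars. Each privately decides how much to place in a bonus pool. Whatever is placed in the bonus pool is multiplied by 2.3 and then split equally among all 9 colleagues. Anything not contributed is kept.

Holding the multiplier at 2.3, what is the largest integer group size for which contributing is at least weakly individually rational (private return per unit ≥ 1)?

2

Private return per unit is 2.3/(group size), which is ≥ 1 whenever the group size is ≤ 2.3.
The largest such integer is 2.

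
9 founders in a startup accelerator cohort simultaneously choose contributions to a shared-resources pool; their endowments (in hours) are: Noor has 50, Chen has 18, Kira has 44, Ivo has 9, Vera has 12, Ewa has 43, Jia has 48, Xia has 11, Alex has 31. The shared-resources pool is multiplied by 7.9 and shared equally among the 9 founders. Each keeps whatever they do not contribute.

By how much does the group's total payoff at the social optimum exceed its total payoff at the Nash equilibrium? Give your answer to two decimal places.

1835.40 hours

The private return per contributed unit is 7.9/9 = 0.8778 < 1 for every player regardless of endowment, so the Nash equilibrium is zero contribution and the group total is Σ E_j = 50 + 18 + 44 + 9 + 12 + 43 + 48 + 11 + 31 = 266.
Each contributed unit returns 7.900 to the group, so the social optimum is full contribution by everyone: group total = 7.900 × 266 = 2101.40.
Efficiency loss = (7.900 − 1) × 266 = 1835.40.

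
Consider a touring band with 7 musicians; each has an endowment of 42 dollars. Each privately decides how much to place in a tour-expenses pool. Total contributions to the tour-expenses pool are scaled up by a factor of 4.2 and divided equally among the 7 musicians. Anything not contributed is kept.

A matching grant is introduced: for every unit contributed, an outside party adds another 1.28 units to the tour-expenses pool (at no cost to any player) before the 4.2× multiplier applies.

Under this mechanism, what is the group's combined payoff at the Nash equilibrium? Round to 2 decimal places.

2815.34 dollars

With the mechanism, a contributed unit returns 4.2 × 2.28 / 7 = 1.3680 per unit of net cost to the contributor — now above 1 — so contributing fully is weakly dominant for every player.
At the Nash equilibrium everyone contributes 42. Group total payoff = 4.2 × 2.28 × 294 = 2815.34.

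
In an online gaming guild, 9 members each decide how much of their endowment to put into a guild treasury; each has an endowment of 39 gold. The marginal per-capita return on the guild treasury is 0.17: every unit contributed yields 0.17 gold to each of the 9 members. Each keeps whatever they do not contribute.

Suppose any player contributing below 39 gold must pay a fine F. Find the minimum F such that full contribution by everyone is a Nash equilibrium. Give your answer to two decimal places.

Given the others contribute fully, the best deviation is to contribute 0 (any partial contribution still incurs the fine and gives up units whose private return 0.17 is below 1).
Deviating from 39 to 0 saves 39 gold but forfeits the deviator's share of the drop in the guild treasury: 0.17 × 39 = 6.63.
So the deviation gain is 39 − 6.63 = 32.37, and the fine must be at least 32.37 gold to wipe it out.

32.37 gold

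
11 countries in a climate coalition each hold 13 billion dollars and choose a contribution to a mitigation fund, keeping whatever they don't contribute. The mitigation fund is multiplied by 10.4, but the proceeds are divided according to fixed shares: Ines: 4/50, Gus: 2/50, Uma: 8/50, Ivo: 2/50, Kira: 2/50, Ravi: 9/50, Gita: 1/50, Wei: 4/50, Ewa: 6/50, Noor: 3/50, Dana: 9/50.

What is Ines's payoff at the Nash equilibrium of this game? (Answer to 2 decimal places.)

For player j, contributing a unit is worthwhile iff 10.4 × (j's share) ≥ 1, i.e. iff j's share is at least 0.0962.
Uma, Ravi, Ewa and Dana clear that bar, contributing 13 each; the remaining 7 contribute 0. Total contributed: 52.
Ines keeps 13 and receives 10.4 × 52 × 4/50 = 43.26 from the mitigation fund, for a payoff of 56.26.

56.26 billion dollars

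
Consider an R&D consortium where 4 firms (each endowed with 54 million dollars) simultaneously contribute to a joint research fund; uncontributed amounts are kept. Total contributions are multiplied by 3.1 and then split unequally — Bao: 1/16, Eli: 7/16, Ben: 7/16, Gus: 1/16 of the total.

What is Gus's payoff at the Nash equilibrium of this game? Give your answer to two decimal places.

74.93 million dollars

A player with share s gets back 3.1·s per unit contributed, so full contribution is dominant for anyone with s > 1/3.1 = 0.3226 and zero contribution is dominant for anyone below.
The shares above 0.3226 belong to Eli and Ben, contributing 54 each; the remaining 2 contribute 0. Total contributed: 108.
Gus keeps 54 and receives 3.1 × 108 × 1/16 = 20.93 from the joint research fund, for a payoff of 74.93.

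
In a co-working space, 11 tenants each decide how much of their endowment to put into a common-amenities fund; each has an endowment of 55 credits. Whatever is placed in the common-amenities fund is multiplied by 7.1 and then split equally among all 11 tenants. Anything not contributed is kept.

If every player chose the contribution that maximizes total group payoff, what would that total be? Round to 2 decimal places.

Each contributed unit returns 7.100 to the group as a whole (0.6455 to each of 11 players), which exceeds 1, so the social optimum is full contribution: group total = 7.100 × 605 = 4295.50.

4295.50 credits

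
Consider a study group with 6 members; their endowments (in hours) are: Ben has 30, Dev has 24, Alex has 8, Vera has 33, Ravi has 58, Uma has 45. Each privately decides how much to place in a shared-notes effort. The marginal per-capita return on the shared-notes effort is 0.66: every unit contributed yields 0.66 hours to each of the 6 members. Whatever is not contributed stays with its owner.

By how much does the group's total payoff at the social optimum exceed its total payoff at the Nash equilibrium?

The private return per contributed unit is 0.66 < 1 for everyone, so the Nash equilibrium is zero contribution and the group total is Σ E_j = 30 + 24 + 8 + 33 + 58 + 45 = 198.
Each contributed unit returns 3.960 to the group, so the social optimum is full contribution by everyone: group total = 3.960 × 198 = 784.08.
Efficiency loss = (3.960 − 1) × 198 = 586.08.

586.08 hours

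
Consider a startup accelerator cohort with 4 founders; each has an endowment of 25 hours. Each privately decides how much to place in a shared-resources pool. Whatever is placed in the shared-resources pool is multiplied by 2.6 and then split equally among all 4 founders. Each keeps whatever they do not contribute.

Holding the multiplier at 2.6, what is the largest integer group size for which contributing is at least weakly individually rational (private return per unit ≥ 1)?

2

Private return per unit is 2.6/(group size), which is ≥ 1 whenever the group size is ≤ 2.6.
The largest such integer is 2.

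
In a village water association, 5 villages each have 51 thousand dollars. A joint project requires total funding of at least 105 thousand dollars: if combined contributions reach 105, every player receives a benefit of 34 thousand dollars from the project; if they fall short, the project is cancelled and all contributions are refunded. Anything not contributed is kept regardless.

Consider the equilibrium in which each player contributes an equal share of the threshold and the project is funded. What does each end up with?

Equal share of the threshold: 105/5 = 21.
At this profile no one gains by cutting their contribution: any cut drops the total below 105, the project is cancelled, contributions are refunded, and the deviator ends with 51, which is less than 51 − 21 + 34 = 64. Contributing more than 21 just wastes the excess. So contributing exactly 21 is a best response.
Each player's payoff: 51 − 21 + 34 = 64.

64 thousand dollars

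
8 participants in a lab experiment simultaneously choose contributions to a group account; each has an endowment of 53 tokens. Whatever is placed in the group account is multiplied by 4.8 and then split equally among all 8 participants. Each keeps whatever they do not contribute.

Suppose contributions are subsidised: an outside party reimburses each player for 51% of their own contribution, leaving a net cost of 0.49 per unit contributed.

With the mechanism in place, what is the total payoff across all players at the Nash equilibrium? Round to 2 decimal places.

Under the mechanism each unit contributed yields (4.8/8) / 0.49 = 1.2245 back to its contributor per unit of net cost, which exceeds 1, making full contribution the dominant choice for everyone.
At the Nash equilibrium everyone contributes 53. Group total payoff = 8 × (53 × 0.51 + 4.8 × 53) = 2251.44.

2251.44 tokens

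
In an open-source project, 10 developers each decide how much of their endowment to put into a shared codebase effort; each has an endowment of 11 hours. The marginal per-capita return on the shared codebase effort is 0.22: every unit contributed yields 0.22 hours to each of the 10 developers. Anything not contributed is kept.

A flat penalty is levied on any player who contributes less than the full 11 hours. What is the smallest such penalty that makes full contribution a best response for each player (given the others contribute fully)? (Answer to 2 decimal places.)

8.58 hours

Given the others contribute fully, the best deviation is to contribute 0 (any partial contribution still incurs the fine and gives up units whose private return 0.22 is below 1).
Deviating from 11 to 0 saves 11 hours but forfeits the deviator's share of the drop in the shared codebase effort: 0.22 × 11 = 2.42.
So the deviation gain is 11 − 2.42 = 8.58, and the fine must be at least 8.58 hours to wipe it out.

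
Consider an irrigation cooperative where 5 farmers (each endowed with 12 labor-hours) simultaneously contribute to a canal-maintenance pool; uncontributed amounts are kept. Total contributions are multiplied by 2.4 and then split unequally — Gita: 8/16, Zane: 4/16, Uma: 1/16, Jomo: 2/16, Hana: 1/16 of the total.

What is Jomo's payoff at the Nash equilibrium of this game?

15.60 labor-hours

Player j's private return per contributed unit is 2.4 × (j's share). Contributing is weakly dominant for j when that share is at least 1/2.4 = 0.4167, and contributing 0 is dominant otherwise.
The only share above 0.4167 is Gita's 8/16, contributing 12; the remaining 4 contribute 0. Total contributed: 12.
Jomo keeps 12 and receives 2.4 × 12 × 2/16 = 3.60 from the canal-maintenance pool, for a payoff of 15.60.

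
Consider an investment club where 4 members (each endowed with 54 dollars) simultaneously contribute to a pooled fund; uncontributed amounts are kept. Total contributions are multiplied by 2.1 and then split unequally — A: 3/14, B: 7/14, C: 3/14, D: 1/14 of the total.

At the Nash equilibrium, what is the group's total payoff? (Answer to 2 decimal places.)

For player j, contributing a unit is worthwhile iff 2.1 × (j's share) ≥ 1, i.e. iff j's share is at least 0.4762.
Only B (7/14) clears that bar, contributing 54; the remaining 3 contribute 0. Total contributed: 54.
The pooled fund pays out 2.1 × 54 = 113.40 in total (split across the unequal shares, but the aggregate is all that matters for the group sum).
The 3 free-riders keep 54 each, adding 162. Group total = 162 + 113.40 = 275.40.

275.40 dollars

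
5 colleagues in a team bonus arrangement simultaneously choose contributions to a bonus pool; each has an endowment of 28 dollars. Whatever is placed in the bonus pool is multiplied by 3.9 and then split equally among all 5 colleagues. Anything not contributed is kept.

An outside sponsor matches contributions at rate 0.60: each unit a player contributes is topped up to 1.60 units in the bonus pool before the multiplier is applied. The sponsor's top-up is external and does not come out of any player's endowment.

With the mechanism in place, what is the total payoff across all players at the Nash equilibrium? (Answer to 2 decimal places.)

Under the mechanism each unit contributed yields 3.9 × 1.60 / 5 = 1.2480 back to its contributor per unit of net cost, which exceeds 1, making full contribution the dominant choice for everyone.
At the Nash equilibrium everyone contributes 28. Group total payoff = 3.9 × 1.60 × 140 = 873.60.

873.60 dollars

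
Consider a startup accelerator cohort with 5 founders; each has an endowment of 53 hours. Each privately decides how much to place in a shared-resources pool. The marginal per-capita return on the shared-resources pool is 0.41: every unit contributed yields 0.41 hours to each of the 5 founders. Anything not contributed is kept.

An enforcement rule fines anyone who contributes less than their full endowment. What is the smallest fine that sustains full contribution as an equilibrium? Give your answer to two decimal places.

31.27 hours

Given the others contribute fully, the best deviation is to contribute 0 (any partial contribution still incurs the fine and gives up units whose private return 0.41 is below 1).
Deviating from 53 to 0 saves 53 hours but forfeits the deviator's share of the drop in the shared-resources pool: 0.41 × 53 = 21.73.
So the deviation gain is 53 − 21.73 = 31.27, and the fine must be at least 31.27 hours to wipe it out.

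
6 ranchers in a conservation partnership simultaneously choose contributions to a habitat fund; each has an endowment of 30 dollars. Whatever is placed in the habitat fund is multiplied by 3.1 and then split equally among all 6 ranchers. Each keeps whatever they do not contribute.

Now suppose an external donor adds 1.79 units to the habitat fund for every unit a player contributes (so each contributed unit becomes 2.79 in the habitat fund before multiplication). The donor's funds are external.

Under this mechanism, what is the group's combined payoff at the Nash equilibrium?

1556.82 dollars

With the mechanism, a contributed unit returns 3.1 × 2.79 / 6 = 1.4415 per unit of net cost to the contributor — now above 1 — so contributing fully is weakly dominant for every player.
So the Nash equilibrium is full contribution by all 6; the group earns 3.1 × 2.79 × 180 = 1556.82.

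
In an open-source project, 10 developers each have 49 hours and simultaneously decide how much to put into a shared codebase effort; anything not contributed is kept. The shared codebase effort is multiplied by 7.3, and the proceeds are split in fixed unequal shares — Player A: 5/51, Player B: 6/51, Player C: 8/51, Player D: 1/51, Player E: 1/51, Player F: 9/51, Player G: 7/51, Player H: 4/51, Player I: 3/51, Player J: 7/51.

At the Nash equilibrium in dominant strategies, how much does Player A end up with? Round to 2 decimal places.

189.27 hours

A player with share s gets back 7.3·s per unit contributed, so full contribution is dominant for anyone with s > 1/7.3 = 0.1370 and zero contribution is dominant for anyone below.
The shares above 0.1370 belong to Player C, Player F, Player G and Player J, contributing 49 each; the remaining 6 contribute 0. Total contributed: 196.
Player A keeps 49 and receives 7.3 × 196 × 5/51 = 140.27 from the shared codebase effort, for a payoff of 189.27.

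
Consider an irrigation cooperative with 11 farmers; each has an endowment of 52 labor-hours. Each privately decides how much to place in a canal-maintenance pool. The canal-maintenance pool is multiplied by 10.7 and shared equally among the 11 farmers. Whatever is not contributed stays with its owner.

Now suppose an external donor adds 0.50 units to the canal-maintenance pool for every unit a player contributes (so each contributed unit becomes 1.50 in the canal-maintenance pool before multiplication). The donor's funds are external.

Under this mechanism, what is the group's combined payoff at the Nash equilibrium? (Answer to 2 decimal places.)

9180.60 labor-hours

The effective private return per unit is now 10.7 × 1.50 / 11 = 1.4591 > 1, so every player's dominant strategy flips to full contribution.
So the Nash equilibrium is full contribution by all 11; the group earns 10.7 × 1.50 × 572 = 9180.60.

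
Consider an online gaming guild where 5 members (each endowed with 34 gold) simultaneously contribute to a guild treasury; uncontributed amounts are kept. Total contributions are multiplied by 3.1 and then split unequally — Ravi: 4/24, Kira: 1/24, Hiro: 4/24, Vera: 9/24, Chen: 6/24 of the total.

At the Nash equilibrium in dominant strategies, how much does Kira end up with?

A player with share s gets back 3.1·s per unit contributed, so full contribution is dominant for anyone with s > 1/3.1 = 0.3226 and zero contribution is dominant for anyone below.
The only share above 0.3226 is Vera's 9/24, contributing 34; the remaining 4 contribute 0. Total contributed: 34.
Kira keeps 34 and receives 3.1 × 34 × 1/24 = 4.39 from the guild treasury, for a payoff of 38.39.

38.39 gold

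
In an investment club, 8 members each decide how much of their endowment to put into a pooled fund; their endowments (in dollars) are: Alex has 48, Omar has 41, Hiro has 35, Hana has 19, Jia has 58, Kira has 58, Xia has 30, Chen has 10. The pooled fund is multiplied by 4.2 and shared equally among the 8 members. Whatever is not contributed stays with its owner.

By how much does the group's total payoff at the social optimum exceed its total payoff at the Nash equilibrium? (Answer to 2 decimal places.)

956.80 dollars

The private return per contributed unit is 4.2/8 = 0.5250 < 1 for every player regardless of endowment, so the Nash equilibrium is zero contribution and the group total is Σ E_j = 48 + 41 + 35 + 19 + 58 + 58 + 30 + 10 = 299.
Each contributed unit returns 4.200 to the group, so the social optimum is full contribution by everyone: group total = 4.200 × 299 = 1255.80.
Efficiency loss = (4.200 − 1) × 299 = 956.80.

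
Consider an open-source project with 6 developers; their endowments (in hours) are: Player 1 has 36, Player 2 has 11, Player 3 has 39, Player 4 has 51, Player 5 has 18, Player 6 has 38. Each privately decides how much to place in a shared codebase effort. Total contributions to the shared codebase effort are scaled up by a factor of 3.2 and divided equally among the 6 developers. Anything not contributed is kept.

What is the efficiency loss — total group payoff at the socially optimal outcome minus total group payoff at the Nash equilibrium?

424.60 hours

The private return per contributed unit is 3.2/6 = 0.5333 < 1 for every player regardless of endowment, so the Nash equilibrium is zero contribution and the group total is Σ E_j = 36 + 11 + 39 + 51 + 18 + 38 = 193.
Each contributed unit returns 3.200 to the group, so the social optimum is full contribution by everyone: group total = 3.200 × 193 = 617.60.
Efficiency loss = (3.200 − 1) × 193 = 424.60.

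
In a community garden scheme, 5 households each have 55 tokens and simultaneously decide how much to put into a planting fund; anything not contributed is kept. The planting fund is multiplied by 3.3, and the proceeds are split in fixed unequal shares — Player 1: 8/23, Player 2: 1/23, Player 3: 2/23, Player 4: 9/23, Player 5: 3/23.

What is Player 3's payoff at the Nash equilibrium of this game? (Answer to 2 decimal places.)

For player j, contributing a unit is worthwhile iff 3.3 × (j's share) ≥ 1, i.e. iff j's share is at least 0.3030.
Player 1 and Player 4 are above the threshold, contributing 55 each; the remaining 3 contribute 0. Total contributed: 110.
Player 3 keeps 55 and receives 3.3 × 110 × 2/23 = 31.57 from the planting fund, for a payoff of 86.57.

86.57 tokens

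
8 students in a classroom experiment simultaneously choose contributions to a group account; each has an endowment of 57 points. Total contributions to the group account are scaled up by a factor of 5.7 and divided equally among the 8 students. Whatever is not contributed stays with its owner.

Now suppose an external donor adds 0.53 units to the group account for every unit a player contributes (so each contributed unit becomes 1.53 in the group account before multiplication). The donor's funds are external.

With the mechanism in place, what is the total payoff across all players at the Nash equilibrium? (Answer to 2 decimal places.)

Under the mechanism each unit contributed yields 5.7 × 1.53 / 8 = 1.0901 back to its contributor per unit of net cost, which exceeds 1, making full contribution the dominant choice for everyone.
So the Nash equilibrium is full contribution by all 8; the group earns 5.7 × 1.53 × 456 = 3976.78.

3976.78 points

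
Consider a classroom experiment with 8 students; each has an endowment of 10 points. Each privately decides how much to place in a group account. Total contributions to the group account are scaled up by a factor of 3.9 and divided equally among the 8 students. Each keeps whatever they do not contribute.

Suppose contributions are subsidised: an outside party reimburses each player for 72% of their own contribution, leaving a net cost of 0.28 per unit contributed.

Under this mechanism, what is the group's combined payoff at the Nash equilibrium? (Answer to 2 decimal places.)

With the mechanism, a contributed unit returns (3.9/8) / 0.28 = 1.7411 per unit of net cost to the contributor — now above 1 — so contributing fully is weakly dominant for every player.
At the Nash equilibrium everyone contributes 10. Group total payoff = 8 × (10 × 0.72 + 3.9 × 10) = 369.60.

369.60 points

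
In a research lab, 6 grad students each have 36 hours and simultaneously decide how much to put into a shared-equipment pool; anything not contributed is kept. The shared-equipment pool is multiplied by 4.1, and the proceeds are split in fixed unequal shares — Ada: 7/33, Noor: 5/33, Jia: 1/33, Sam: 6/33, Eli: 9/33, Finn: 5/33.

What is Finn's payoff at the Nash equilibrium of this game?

58.36 hours

A player with share s gets back 4.1·s per unit contributed, so full contribution is dominant for anyone with s > 1/4.1 = 0.2439 and zero contribution is dominant for anyone below.
Only Eli (9/33) clears that bar, contributing 36; the remaining 5 contribute 0. Total contributed: 36.
Finn keeps 36 and receives 4.1 × 36 × 5/33 = 22.36 from the shared-equipment pool, for a payoff of 58.36.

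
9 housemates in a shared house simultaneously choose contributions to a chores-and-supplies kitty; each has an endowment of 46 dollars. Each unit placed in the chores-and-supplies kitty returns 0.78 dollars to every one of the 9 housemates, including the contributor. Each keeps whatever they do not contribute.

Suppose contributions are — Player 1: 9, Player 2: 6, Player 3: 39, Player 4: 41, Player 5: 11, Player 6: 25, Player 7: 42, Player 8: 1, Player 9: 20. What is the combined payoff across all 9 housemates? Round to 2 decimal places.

1581.88 dollars

Total contributed: 9 + 6 + 39 + 41 + 11 + 25 + 42 + 1 + 20 = 194; total kept: 9 × 46 − 194 = 220.
The chores-and-supplies kitty pays out 0.78 × 9 × 194 = 1361.88 in aggregate.
Group total = 220 + 1361.88 = 1581.88.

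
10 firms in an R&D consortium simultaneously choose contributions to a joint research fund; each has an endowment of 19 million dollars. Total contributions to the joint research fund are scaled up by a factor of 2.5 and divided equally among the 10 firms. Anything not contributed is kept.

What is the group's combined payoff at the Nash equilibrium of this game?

Each contributed unit returns 2.5/10 = 0.2500 to its contributor — below 1 — so contributing 0 is dominant for every player. At the Nash equilibrium everyone keeps their 19, and the group total is 10 × 19 = 190.

190.00 million dollars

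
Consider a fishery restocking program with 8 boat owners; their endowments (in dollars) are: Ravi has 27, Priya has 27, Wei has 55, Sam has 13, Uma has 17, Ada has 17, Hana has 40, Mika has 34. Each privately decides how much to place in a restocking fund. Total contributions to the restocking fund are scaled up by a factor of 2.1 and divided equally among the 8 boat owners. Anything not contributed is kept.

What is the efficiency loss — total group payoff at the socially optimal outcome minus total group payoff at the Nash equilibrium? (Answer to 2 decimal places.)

253.00 dollars

The private return per contributed unit is 2.1/8 = 0.2625 < 1 for every player regardless of endowment, so the Nash equilibrium is zero contribution and the group total is Σ E_j = 27 + 27 + 55 + 13 + 17 + 17 + 40 + 34 = 230.
Each contributed unit returns 2.100 to the group, so the social optimum is full contribution by everyone: group total = 2.100 × 230 = 483.00.
Efficiency loss = (2.100 − 1) × 230 = 253.00.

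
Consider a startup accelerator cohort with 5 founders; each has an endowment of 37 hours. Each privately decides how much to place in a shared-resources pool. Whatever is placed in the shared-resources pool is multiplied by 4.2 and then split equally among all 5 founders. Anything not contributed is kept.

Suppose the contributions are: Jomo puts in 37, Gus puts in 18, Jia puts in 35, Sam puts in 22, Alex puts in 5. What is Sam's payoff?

Total contributed: 37 + 18 + 35 + 22 + 5 = 117.
Each receives 4.2 × 117 / 5 = 98.28 from the shared-resources pool.
Sam keeps 37 − 22 = 15, so Sam's payoff is 15 + 98.28 = 113.28.

113.28 hours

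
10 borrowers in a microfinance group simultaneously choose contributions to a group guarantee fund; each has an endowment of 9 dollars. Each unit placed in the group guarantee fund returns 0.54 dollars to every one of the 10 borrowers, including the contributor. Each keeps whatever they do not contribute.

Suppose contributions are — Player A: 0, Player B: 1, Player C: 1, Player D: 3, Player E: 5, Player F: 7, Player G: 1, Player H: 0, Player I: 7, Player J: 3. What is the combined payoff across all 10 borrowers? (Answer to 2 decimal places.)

213.20 dollars

Total contributed: 0 + 1 + 1 + 3 + 5 + 7 + 1 + 0 + 7 + 3 = 28; total kept: 10 × 9 − 28 = 62.
The group guarantee fund pays out 0.54 × 10 × 28 = 151.20 in aggregate.
Group total = 62 + 151.20 = 213.20.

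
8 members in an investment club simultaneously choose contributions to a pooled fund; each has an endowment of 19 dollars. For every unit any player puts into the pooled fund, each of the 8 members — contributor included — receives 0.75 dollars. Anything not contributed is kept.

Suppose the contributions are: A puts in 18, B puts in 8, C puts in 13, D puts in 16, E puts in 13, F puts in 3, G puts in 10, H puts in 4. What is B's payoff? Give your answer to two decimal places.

Total contributed: 18 + 8 + 13 + 16 + 13 + 3 + 10 + 4 = 85.
Each receives 0.75 × 85 = 63.75 from the pooled fund.
B keeps 19 − 8 = 11, so B's payoff is 11 + 63.75 = 74.75.

74.75 dollars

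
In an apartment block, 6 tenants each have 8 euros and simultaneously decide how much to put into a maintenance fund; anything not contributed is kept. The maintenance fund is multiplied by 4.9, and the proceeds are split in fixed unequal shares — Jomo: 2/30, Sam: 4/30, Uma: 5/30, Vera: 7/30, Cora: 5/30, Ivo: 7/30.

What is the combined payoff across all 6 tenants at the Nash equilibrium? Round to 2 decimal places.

For player j, contributing a unit is worthwhile iff 4.9 × (j's share) ≥ 1, i.e. iff j's share is at least 0.2041.
Vera and Ivo are above the threshold, contributing 8 each; the remaining 4 contribute 0. Total contributed: 16.
The maintenance fund pays out 4.9 × 16 = 78.40 in total (split across the unequal shares, but the aggregate is all that matters for the group sum).
The 4 free-riders keep 8 each, adding 32. Group total = 32 + 78.40 = 110.40.

110.40 euros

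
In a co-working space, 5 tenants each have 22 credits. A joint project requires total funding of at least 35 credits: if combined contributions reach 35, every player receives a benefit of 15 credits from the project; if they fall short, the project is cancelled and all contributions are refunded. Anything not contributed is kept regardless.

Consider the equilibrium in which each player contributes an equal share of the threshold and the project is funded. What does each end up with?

Equal share of the threshold: 35/5 = 7.
At this profile no one gains by cutting their contribution: any cut drops the total below 35, the project is cancelled, contributions are refunded, and the deviator ends with 22, which is less than 22 − 7 + 15 = 30. Contributing more than 7 just wastes the excess. So contributing exactly 7 is a best response.
Each player's payoff: 22 − 7 + 15 = 30.

30 credits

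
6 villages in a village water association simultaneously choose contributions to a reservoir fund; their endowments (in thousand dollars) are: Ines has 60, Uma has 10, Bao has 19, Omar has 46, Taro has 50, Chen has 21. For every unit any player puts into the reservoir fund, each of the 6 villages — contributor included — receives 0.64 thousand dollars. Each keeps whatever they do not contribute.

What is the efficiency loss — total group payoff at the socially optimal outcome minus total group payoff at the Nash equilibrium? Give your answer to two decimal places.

585.04 thousand dollars

The private return per contributed unit is 0.64 < 1 for everyone, so the Nash equilibrium is zero contribution and the group total is Σ E_j = 60 + 10 + 19 + 46 + 50 + 21 = 206.
Each contributed unit returns 3.840 to the group, so the social optimum is full contribution by everyone: group total = 3.840 × 206 = 791.04.
Efficiency loss = (3.840 − 1) × 206 = 585.04.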